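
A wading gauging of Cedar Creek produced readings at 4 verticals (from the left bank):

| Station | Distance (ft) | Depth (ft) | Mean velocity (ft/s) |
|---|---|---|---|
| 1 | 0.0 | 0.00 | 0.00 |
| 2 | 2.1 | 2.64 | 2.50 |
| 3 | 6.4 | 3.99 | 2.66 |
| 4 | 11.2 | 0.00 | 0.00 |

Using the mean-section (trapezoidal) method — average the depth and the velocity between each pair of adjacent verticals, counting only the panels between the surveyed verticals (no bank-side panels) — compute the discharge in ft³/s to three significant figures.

Panel 1-2: Δb = 2.1 ft, d̄ = (0.00+2.64)/2 = 1.32, v̄ = (0.00+2.50)/2 = 1.25 → q = 2.1×1.32×1.25 = 3.465 ft³/s
Panel 2-3: Δb = 4.3 ft, d̄ = (2.64+3.99)/2 = 3.315, v̄ = (2.50+2.66)/2 = 2.58 → q = 4.3×3.315×2.58 = 36.78 ft³/s
Panel 3-4: Δb = 4.8 ft, d̄ = (3.99+0.00)/2 = 1.995, v̄ = (2.66+0.00)/2 = 1.33 → q = 4.8×1.995×1.33 = 12.74 ft³/s
Q = Σ q = 52.98 ft³/s

53.0 ft³/s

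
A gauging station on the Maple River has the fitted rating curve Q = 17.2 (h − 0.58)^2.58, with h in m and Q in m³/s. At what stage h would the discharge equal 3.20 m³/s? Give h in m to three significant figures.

1.10 m

h − h₀ = (Q/C)^(1/b) = (3.20/17.2)^(1/2.58) = 0.5211 m
h = 0.58 + 0.5211 = 1.101 m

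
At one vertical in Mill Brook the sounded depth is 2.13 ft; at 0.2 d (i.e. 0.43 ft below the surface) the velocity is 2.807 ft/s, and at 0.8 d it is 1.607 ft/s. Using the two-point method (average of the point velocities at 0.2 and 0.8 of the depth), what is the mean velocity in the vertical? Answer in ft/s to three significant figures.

2.21 ft/s

v̄ = (2.807 + 1.607) / 2 = 2.207 ft/s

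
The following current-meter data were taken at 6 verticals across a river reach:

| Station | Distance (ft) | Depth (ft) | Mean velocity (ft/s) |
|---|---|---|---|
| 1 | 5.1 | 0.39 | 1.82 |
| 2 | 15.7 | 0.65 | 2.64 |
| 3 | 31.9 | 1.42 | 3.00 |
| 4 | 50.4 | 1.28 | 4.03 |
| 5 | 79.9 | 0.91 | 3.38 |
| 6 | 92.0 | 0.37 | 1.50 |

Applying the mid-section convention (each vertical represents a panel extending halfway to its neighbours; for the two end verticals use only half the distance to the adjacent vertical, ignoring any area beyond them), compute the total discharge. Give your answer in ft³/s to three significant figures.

292 ft³/s

w_1 = (15.7 − 5.1)/2 = 5.3 ft; q_1 = 1.82 × 0.39 × 5.3 = 3.762 ft³/s
w_2 = (31.9 − 5.1)/2 = 13.4 ft; q_2 = 2.64 × 0.65 × 13.4 = 22.99 ft³/s
w_3 = (50.4 − 15.7)/2 = 17.35 ft; q_3 = 3.00 × 1.42 × 17.35 = 73.91 ft³/s
w_4 = (79.9 − 31.9)/2 = 24 ft; q_4 = 4.03 × 1.28 × 24 = 123.8 ft³/s
w_5 = (92.0 − 50.4)/2 = 20.8 ft; q_5 = 3.38 × 0.91 × 20.8 = 63.98 ft³/s
w_6 = (92.0 − 79.9)/2 = 6.05 ft; q_6 = 1.50 × 0.37 × 6.05 = 3.358 ft³/s
Q = Σ qᵢ = 291.8 ft³/s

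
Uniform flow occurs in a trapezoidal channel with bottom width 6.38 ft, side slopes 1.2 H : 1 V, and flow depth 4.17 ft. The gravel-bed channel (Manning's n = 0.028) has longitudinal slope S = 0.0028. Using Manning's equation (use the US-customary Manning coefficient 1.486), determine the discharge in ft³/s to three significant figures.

242 ft³/s

A = (b + z·y)·y = (6.38 + 1.2×4.17)×4.17 = 47.47 ft²
P = b + 2y√(1+z²) = 6.38 + 2×4.17×√(1+1.2²) = 19.41 ft
R = A/P = 47.47/19.41 = 2.446 ft
Q = (1.486/n)·A·R^(2/3)·S^(1/2) = (1.486/0.028) × 47.47 × 2.446^(2/3) × 0.0028^(1/2) = 242.0 ft³/s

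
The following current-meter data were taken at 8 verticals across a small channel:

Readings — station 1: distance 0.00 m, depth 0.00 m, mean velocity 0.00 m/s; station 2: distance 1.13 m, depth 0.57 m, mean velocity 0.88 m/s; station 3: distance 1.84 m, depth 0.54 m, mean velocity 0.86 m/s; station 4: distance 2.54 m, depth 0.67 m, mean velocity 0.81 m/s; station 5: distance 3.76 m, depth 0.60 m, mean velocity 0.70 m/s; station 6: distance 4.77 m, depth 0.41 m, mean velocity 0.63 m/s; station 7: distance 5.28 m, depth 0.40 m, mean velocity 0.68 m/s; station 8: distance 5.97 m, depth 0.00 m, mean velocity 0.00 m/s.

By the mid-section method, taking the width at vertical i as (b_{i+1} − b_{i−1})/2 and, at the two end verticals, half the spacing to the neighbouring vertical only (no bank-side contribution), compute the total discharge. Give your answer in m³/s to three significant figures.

w_2 = (1.84 − 0.00)/2 = 0.92 m; q_2 = 0.88 × 0.57 × 0.92 = 0.4615 m³/s
w_3 = (2.54 − 1.13)/2 = 0.705 m; q_3 = 0.86 × 0.54 × 0.705 = 0.3274 m³/s
w_4 = (3.76 − 1.84)/2 = 0.96 m; q_4 = 0.81 × 0.67 × 0.96 = 0.5210 m³/s
w_5 = (4.77 − 2.54)/2 = 1.115 m; q_5 = 0.70 × 0.60 × 1.115 = 0.4683 m³/s
w_6 = (5.28 − 3.76)/2 = 0.76 m; q_6 = 0.63 × 0.41 × 0.76 = 0.1963 m³/s
w_7 = (5.97 − 4.77)/2 = 0.6 m; q_7 = 0.68 × 0.40 × 0.6 = 0.1632 m³/s
Stations 1, 8 contribute zero (depth or velocity is 0).
Q = Σ qᵢ = 2.138 m³/s

2.14 m³/s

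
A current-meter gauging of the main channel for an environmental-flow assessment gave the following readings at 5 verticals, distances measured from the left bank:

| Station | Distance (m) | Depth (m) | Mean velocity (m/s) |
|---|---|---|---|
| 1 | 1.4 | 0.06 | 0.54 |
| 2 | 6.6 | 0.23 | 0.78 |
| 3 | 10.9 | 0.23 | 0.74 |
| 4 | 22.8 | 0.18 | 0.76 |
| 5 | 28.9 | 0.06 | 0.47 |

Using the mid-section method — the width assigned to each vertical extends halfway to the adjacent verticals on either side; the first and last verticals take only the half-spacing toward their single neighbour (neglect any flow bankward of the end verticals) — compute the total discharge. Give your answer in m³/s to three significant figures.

w_1 = (6.6 − 1.4)/2 = 2.6 m; q_1 = 0.54 × 0.06 × 2.6 = 0.08424 m³/s
w_2 = (10.9 − 1.4)/2 = 4.75 m; q_2 = 0.78 × 0.23 × 4.75 = 0.8522 m³/s
w_3 = (22.8 − 6.6)/2 = 8.1 m; q_3 = 0.74 × 0.23 × 8.1 = 1.379 m³/s
w_4 = (28.9 − 10.9)/2 = 9 m; q_4 = 0.76 × 0.18 × 9 = 1.231 m³/s
w_5 = (28.9 − 22.8)/2 = 3.05 m; q_5 = 0.47 × 0.06 × 3.05 = 0.08601 m³/s
Q = Σ qᵢ = 3.632 m³/s

3.63 m³/s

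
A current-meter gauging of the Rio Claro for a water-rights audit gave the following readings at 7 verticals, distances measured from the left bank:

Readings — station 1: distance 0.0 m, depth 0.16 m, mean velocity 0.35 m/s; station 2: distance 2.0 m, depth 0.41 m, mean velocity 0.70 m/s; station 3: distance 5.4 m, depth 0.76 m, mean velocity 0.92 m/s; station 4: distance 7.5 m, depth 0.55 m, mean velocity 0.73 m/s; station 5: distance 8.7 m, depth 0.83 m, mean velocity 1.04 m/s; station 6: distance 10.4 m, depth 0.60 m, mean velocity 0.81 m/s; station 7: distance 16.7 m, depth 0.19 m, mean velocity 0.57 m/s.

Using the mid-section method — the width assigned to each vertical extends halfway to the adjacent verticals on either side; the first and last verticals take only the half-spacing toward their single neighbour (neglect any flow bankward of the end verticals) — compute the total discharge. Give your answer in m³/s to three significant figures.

6.95 m³/s

w_1 = (2.0 − 0.0)/2 = 1 m; q_1 = 0.35 × 0.16 × 1 = 0.05600 m³/s
w_2 = (5.4 − 0.0)/2 = 2.7 m; q_2 = 0.70 × 0.41 × 2.7 = 0.7749 m³/s
w_3 = (7.5 − 2.0)/2 = 2.75 m; q_3 = 0.92 × 0.76 × 2.75 = 1.923 m³/s
w_4 = (8.7 − 5.4)/2 = 1.65 m; q_4 = 0.73 × 0.55 × 1.65 = 0.6625 m³/s
w_5 = (10.4 − 7.5)/2 = 1.45 m; q_5 = 1.04 × 0.83 × 1.45 = 1.252 m³/s
w_6 = (16.7 − 8.7)/2 = 4 m; q_6 = 0.81 × 0.60 × 4 = 1.944 m³/s
w_7 = (16.7 − 10.4)/2 = 3.15 m; q_7 = 0.57 × 0.19 × 3.15 = 0.3411 m³/s
Q = Σ qᵢ = 6.953 m³/s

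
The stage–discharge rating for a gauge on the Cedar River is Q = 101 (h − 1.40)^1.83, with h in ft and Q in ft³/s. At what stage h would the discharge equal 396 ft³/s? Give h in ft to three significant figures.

3.51 ft

h − h₀ = (Q/C)^(1/b) = (396/101)^(1/1.83) = 2.110 ft
h = 1.40 + 2.110 = 3.510 ft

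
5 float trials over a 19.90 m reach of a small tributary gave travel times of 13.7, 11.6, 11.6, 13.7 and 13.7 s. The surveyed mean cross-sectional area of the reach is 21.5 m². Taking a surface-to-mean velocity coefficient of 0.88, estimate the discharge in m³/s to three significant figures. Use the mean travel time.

t̄ = (13.7 + 11.6 + 11.6 + 13.7 + 13.7) / 5 = 12.86 s
v_surface = L / t̄ = 19.90 / 12.86 = 1.547 m/s
v_mean = 0.88 × 1.547 = 1.362 m/s
Q = A × v_mean = 21.5 × 1.362 = 29.28 m³/s

29.3 m³/s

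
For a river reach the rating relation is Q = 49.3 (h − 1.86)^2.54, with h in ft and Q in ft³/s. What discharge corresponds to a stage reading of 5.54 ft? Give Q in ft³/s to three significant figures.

1350 ft³/s

Q = 49.3 × (5.54 − 1.86)^2.54 = 49.3 × 3.68^2.54 = 1349 ft³/s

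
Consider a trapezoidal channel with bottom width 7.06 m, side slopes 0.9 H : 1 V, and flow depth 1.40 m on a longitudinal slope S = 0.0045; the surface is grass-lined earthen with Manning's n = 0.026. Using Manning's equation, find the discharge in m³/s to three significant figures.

A = (b + z·y)·y = (7.06 + 0.9×1.40)×1.40 = 11.65 m²
P = b + 2y√(1+z²) = 7.06 + 2×1.40×√(1+0.9²) = 10.83 m
R = A/P = 11.65/10.83 = 1.076 m
Q = (1/n)·A·R^(2/3)·S^(1/2) = (1/0.026) × 11.65 × 1.076^(2/3) × 0.0045^(1/2) = 31.55 m³/s

31.6 m³/s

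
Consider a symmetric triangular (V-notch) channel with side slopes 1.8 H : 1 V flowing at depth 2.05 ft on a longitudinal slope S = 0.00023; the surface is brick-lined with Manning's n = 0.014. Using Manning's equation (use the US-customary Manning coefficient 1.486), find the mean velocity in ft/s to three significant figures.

A = z·y² = 1.8×2.05² = 7.565 ft²
P = 2y√(1+z²) = 2×2.05×√(1+1.8²) = 8.442 ft
R = A/P = 7.565/8.442 = 0.8960 ft
Q = (1.486/n)·A·R^(2/3)·S^(1/2) = (1.486/0.014) × 7.565 × 0.8960^(2/3) × 0.00023^(1/2) = 11.32 ft³/s
V = Q/A = 11.32/7.565 = 1.496 ft/s

1.50 ft/s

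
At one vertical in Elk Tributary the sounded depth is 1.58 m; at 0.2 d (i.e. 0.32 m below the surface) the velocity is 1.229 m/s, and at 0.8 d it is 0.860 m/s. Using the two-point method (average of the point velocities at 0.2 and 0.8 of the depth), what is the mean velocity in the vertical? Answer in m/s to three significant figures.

v̄ = (1.229 + 0.860) / 2 = 1.045 m/s

1.04 m/s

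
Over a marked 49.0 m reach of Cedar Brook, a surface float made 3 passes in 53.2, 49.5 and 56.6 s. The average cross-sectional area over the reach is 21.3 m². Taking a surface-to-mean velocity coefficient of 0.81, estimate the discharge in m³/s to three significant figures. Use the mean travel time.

15.9 m³/s

t̄ = (53.2 + 49.5 + 56.6) / 3 = 53.1 s
v_surface = L / t̄ = 49.0 / 53.1 = 0.9228 m/s
v_mean = 0.81 × 0.9228 = 0.7475 m/s
Q = A × v_mean = 21.3 × 0.7475 = 15.92 m³/s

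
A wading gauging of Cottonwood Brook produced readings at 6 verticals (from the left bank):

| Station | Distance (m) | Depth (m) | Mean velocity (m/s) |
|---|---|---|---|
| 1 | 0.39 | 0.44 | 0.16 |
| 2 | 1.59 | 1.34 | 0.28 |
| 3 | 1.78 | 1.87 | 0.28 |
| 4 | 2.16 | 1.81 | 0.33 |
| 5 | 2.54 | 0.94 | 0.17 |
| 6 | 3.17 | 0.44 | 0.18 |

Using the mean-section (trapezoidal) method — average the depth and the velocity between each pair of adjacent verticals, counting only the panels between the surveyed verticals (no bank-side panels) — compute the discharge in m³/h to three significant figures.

Panel 1-2: Δb = 1.2 m, d̄ = (0.44+1.34)/2 = 0.89, v̄ = (0.16+0.28)/2 = 0.22 → q = 1.2×0.89×0.22 = 0.2350 m³/s
Panel 2-3: Δb = 0.19 m, d̄ = (1.34+1.87)/2 = 1.605, v̄ = (0.28+0.28)/2 = 0.28 → q = 0.19×1.605×0.28 = 0.08539 m³/s
Panel 3-4: Δb = 0.38 m, d̄ = (1.87+1.81)/2 = 1.84, v̄ = (0.28+0.33)/2 = 0.305 → q = 0.38×1.84×0.305 = 0.2133 m³/s
Panel 4-5: Δb = 0.38 m, d̄ = (1.81+0.94)/2 = 1.375, v̄ = (0.33+0.17)/2 = 0.25 → q = 0.38×1.375×0.25 = 0.1306 m³/s
Panel 5-6: Δb = 0.63 m, d̄ = (0.94+0.44)/2 = 0.69, v̄ = (0.17+0.18)/2 = 0.175 → q = 0.63×0.69×0.175 = 0.07607 m³/s
Q = Σ q = 0.7403 m³/s
= 0.7403 × 3600 = 2665 m³/h

2670 m³/h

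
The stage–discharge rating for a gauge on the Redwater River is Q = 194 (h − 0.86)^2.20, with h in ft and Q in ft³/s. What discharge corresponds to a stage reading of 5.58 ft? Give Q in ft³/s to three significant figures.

Q = 194 × (5.58 − 0.86)^2.20 = 194 × 4.72^2.20 = 5895 ft³/s

5890 ft³/s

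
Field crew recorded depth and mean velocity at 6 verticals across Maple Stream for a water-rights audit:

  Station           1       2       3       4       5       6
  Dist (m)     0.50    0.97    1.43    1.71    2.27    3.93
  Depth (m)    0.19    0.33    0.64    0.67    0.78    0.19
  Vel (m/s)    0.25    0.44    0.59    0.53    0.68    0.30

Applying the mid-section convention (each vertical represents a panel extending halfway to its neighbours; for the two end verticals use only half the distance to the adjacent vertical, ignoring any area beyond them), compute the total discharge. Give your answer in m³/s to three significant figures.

1.00 m³/s

w_1 = (0.97 − 0.50)/2 = 0.235 m; q_1 = 0.25 × 0.19 × 0.235 = 0.01116 m³/s
w_2 = (1.43 − 0.50)/2 = 0.465 m; q_2 = 0.44 × 0.33 × 0.465 = 0.06752 m³/s
w_3 = (1.71 − 0.97)/2 = 0.37 m; q_3 = 0.59 × 0.64 × 0.37 = 0.1397 m³/s
w_4 = (2.27 − 1.43)/2 = 0.42 m; q_4 = 0.53 × 0.67 × 0.42 = 0.1491 m³/s
w_5 = (3.93 − 1.71)/2 = 1.11 m; q_5 = 0.68 × 0.78 × 1.11 = 0.5887 m³/s
w_6 = (3.93 − 2.27)/2 = 0.83 m; q_6 = 0.30 × 0.19 × 0.83 = 0.04731 m³/s
Q = Σ qᵢ = 1.004 m³/s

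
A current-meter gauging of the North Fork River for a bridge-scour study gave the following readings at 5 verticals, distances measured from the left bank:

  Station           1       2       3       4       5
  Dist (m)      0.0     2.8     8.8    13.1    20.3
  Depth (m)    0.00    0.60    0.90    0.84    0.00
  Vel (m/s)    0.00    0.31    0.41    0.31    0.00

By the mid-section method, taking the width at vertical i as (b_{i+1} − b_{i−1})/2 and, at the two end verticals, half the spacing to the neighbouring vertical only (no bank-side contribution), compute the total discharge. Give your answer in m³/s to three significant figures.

w_2 = (8.8 − 0.0)/2 = 4.4 m; q_2 = 0.31 × 0.60 × 4.4 = 0.8184 m³/s
w_3 = (13.1 − 2.8)/2 = 5.15 m; q_3 = 0.41 × 0.90 × 5.15 = 1.900 m³/s
w_4 = (20.3 − 8.8)/2 = 5.75 m; q_4 = 0.31 × 0.84 × 5.75 = 1.497 m³/s
Stations 1, 5 contribute zero (depth or velocity is 0).
Q = Σ qᵢ = 4.216 m³/s

4.22 m³/s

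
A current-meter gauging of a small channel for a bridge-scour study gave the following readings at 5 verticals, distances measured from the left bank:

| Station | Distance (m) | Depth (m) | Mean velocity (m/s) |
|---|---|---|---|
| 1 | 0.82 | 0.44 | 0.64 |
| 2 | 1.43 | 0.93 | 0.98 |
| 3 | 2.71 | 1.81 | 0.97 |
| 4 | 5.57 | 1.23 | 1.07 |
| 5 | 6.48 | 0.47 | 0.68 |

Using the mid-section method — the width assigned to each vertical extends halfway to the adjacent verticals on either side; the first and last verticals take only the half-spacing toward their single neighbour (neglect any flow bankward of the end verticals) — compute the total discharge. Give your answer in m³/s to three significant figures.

7.21 m³/s

w_1 = (1.43 − 0.82)/2 = 0.305 m; q_1 = 0.64 × 0.44 × 0.305 = 0.08589 m³/s
w_2 = (2.71 − 0.82)/2 = 0.945 m; q_2 = 0.98 × 0.93 × 0.945 = 0.8613 m³/s
w_3 = (5.57 − 1.43)/2 = 2.07 m; q_3 = 0.97 × 1.81 × 2.07 = 3.634 m³/s
w_4 = (6.48 − 2.71)/2 = 1.885 m; q_4 = 1.07 × 1.23 × 1.885 = 2.481 m³/s
w_5 = (6.48 − 5.57)/2 = 0.455 m; q_5 = 0.68 × 0.47 × 0.455 = 0.1454 m³/s
Q = Σ qᵢ = 7.208 m³/s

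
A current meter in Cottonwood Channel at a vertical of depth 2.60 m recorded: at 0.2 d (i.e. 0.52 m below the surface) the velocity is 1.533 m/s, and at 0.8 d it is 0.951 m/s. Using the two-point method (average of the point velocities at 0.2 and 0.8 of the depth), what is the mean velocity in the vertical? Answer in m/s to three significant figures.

1.24 m/s

v̄ = (1.533 + 0.951) / 2 = 1.242 m/s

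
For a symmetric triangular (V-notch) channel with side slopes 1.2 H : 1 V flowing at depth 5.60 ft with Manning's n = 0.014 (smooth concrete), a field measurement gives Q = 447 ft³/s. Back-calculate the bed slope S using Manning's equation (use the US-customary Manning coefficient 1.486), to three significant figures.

0.00451

A = z·y² = 1.2×5.60² = 37.63 ft²
P = 2y√(1+z²) = 2×5.60×√(1+1.2²) = 17.49 ft
R = A/P = 37.63/17.49 = 2.151 ft
S = (Q·n / (1.486·A·R^(2/3)))² = (447×0.014 / (1.486×37.63×1.666))² = 0.004510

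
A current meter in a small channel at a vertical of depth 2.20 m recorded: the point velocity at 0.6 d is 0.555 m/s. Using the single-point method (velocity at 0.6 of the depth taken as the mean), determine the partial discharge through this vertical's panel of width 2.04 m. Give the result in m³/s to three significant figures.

2.49 m³/s

v̄ = v₀.₆ = 0.555 m/s
q = v̄ × d × w = 0.5550 × 2.20 × 2.04 = 2.491 m³/s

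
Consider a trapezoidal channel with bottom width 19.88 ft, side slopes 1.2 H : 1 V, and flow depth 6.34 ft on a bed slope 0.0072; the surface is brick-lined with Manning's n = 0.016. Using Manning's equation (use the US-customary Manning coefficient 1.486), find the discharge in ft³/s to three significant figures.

3680 ft³/s

A = (b + z·y)·y = (19.88 + 1.2×6.34)×6.34 = 174.3 ft²
P = b + 2y√(1+z²) = 19.88 + 2×6.34×√(1+1.2²) = 39.69 ft
R = A/P = 174.3/39.69 = 4.391 ft
Q = (1.486/n)·A·R^(2/3)·S^(1/2) = (1.486/0.016) × 174.3 × 4.391^(2/3) × 0.0072^(1/2) = 3683 ft³/s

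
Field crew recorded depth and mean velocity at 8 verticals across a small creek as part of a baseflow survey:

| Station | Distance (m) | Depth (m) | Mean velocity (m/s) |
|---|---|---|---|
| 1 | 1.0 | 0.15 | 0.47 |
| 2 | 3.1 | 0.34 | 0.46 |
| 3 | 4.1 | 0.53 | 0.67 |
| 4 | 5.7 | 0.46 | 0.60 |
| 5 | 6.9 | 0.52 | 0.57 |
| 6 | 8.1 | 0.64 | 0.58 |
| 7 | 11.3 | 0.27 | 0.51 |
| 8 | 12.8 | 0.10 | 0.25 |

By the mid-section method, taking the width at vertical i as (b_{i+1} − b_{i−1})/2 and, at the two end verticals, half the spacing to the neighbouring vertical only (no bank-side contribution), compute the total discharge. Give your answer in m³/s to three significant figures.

w_1 = (3.1 − 1.0)/2 = 1.05 m; q_1 = 0.47 × 0.15 × 1.05 = 0.07403 m³/s
w_2 = (4.1 − 1.0)/2 = 1.55 m; q_2 = 0.46 × 0.34 × 1.55 = 0.2424 m³/s
w_3 = (5.7 − 3.1)/2 = 1.3 m; q_3 = 0.67 × 0.53 × 1.3 = 0.4616 m³/s
w_4 = (6.9 − 4.1)/2 = 1.4 m; q_4 = 0.60 × 0.46 × 1.4 = 0.3864 m³/s
w_5 = (8.1 − 5.7)/2 = 1.2 m; q_5 = 0.57 × 0.52 × 1.2 = 0.3557 m³/s
w_6 = (11.3 − 6.9)/2 = 2.2 m; q_6 = 0.58 × 0.64 × 2.2 = 0.8166 m³/s
w_7 = (12.8 − 8.1)/2 = 2.35 m; q_7 = 0.51 × 0.27 × 2.35 = 0.3236 m³/s
w_8 = (12.8 − 11.3)/2 = 0.75 m; q_8 = 0.25 × 0.10 × 0.75 = 0.01875 m³/s
Q = Σ qᵢ = 2.679 m³/s

2.68 m³/s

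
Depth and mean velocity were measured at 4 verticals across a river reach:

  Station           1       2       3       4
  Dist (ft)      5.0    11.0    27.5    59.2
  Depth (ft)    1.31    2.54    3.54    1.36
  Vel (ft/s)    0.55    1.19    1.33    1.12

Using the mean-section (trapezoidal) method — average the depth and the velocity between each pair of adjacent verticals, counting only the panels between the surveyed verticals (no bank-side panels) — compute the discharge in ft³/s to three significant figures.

Panel 1-2: Δb = 6 ft, d̄ = (1.31+2.54)/2 = 1.925, v̄ = (0.55+1.19)/2 = 0.87 → q = 6×1.925×0.87 = 10.05 ft³/s
Panel 2-3: Δb = 16.5 ft, d̄ = (2.54+3.54)/2 = 3.04, v̄ = (1.19+1.33)/2 = 1.26 → q = 16.5×3.04×1.26 = 63.20 ft³/s
Panel 3-4: Δb = 31.7 ft, d̄ = (3.54+1.36)/2 = 2.45, v̄ = (1.33+1.12)/2 = 1.225 → q = 31.7×2.45×1.225 = 95.14 ft³/s
Q = Σ q = 168.4 ft³/s

168 ft³/s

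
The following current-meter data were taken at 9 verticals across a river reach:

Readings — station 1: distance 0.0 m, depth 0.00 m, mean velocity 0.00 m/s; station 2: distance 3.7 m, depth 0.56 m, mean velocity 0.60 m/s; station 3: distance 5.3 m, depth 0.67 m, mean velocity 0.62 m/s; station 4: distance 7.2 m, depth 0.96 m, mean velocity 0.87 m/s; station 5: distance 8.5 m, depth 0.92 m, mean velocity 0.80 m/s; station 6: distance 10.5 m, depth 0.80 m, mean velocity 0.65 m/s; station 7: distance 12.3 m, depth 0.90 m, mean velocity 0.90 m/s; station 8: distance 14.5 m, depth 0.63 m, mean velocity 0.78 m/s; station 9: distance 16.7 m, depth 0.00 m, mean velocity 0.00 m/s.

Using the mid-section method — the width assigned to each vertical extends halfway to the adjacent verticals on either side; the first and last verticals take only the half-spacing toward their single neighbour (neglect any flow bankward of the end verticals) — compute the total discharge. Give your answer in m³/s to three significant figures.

7.86 m³/s

w_2 = (5.3 − 0.0)/2 = 2.65 m; q_2 = 0.60 × 0.56 × 2.65 = 0.8904 m³/s
w_3 = (7.2 − 3.7)/2 = 1.75 m; q_3 = 0.62 × 0.67 × 1.75 = 0.7270 m³/s
w_4 = (8.5 − 5.3)/2 = 1.6 m; q_4 = 0.87 × 0.96 × 1.6 = 1.336 m³/s
w_5 = (10.5 − 7.2)/2 = 1.65 m; q_5 = 0.80 × 0.92 × 1.65 = 1.214 m³/s
w_6 = (12.3 − 8.5)/2 = 1.9 m; q_6 = 0.65 × 0.80 × 1.9 = 0.9880 m³/s
w_7 = (14.5 − 10.5)/2 = 2 m; q_7 = 0.90 × 0.90 × 2 = 1.620 m³/s
w_8 = (16.7 − 12.3)/2 = 2.2 m; q_8 = 0.78 × 0.63 × 2.2 = 1.081 m³/s
Stations 1, 9 contribute zero (depth or velocity is 0).
Q = Σ qᵢ = 7.857 m³/s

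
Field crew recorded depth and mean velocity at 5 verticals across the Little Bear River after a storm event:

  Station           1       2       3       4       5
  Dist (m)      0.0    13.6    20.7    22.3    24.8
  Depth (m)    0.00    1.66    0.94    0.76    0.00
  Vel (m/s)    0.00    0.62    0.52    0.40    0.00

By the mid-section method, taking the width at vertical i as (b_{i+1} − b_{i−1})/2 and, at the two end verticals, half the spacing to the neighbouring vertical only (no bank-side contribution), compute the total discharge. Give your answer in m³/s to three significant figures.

13.4 m³/s

w_2 = (20.7 − 0.0)/2 = 10.35 m; q_2 = 0.62 × 1.66 × 10.35 = 10.65 m³/s
w_3 = (22.3 − 13.6)/2 = 4.35 m; q_3 = 0.52 × 0.94 × 4.35 = 2.126 m³/s
w_4 = (24.8 − 20.7)/2 = 2.05 m; q_4 = 0.40 × 0.76 × 2.05 = 0.6232 m³/s
Stations 1, 5 contribute zero (depth or velocity is 0).
Q = Σ qᵢ = 13.40 m³/s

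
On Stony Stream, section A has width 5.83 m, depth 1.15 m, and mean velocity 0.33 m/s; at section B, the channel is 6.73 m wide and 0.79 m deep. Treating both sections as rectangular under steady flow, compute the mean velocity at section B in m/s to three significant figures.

0.416 m/s

Q = A₁V₁ = (5.83×1.15) × 0.33 = 2.212 m³/s
A₂ = 6.73 × 0.79 = 5.317 m²
V₂ = Q/A₂ = 2.212/5.317 = 0.4161 m/s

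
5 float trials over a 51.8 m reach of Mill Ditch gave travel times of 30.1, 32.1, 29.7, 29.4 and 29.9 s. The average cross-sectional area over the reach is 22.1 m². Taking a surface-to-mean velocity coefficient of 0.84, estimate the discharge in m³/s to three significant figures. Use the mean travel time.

t̄ = (30.1 + 32.1 + 29.7 + 29.4 + 29.9) / 5 = 30.24 s
v_surface = L / t̄ = 51.8 / 30.24 = 1.713 m/s
v_mean = 0.84 × 1.713 = 1.439 m/s
Q = A × v_mean = 22.1 × 1.439 = 31.80 m³/s

31.8 m³/s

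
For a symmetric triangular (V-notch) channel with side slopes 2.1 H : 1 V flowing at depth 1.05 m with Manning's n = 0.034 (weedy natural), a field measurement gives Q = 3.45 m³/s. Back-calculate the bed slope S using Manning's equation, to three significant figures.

0.00695

A = z·y² = 2.1×1.05² = 2.315 m²
P = 2y√(1+z²) = 2×1.05×√(1+2.1²) = 4.884 m
R = A/P = 2.315/4.884 = 0.4740 m
S = (Q·n / (1·A·R^(2/3)))² = (3.45×0.034 / (1×2.315×0.6079))² = 0.006945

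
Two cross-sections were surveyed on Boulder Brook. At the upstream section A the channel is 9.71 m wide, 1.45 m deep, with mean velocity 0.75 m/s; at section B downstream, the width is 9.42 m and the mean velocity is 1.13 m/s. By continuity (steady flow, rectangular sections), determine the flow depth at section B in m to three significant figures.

Q = A₁V₁ = (9.71×1.45) × 0.75 = 10.56 m³/s
d₂ = Q/(b₂ V₂) = 10.56/(9.42×1.13) = 0.9920 m

0.992 m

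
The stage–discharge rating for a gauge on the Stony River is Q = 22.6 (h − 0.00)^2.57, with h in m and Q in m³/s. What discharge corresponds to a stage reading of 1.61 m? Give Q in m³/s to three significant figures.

76.9 m³/s

Q = 22.6 × (1.61 − 0.00)^2.57 = 22.6 × 1.61^2.57 = 76.85 m³/s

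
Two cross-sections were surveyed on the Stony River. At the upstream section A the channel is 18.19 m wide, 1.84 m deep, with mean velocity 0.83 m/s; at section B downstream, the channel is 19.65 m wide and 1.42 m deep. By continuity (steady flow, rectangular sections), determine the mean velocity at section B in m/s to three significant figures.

0.996 m/s

Q = A₁V₁ = (18.19×1.84) × 0.83 = 27.78 m³/s
A₂ = 19.65 × 1.42 = 27.90 m²
V₂ = Q/A₂ = 27.78/27.90 = 0.9956 m/s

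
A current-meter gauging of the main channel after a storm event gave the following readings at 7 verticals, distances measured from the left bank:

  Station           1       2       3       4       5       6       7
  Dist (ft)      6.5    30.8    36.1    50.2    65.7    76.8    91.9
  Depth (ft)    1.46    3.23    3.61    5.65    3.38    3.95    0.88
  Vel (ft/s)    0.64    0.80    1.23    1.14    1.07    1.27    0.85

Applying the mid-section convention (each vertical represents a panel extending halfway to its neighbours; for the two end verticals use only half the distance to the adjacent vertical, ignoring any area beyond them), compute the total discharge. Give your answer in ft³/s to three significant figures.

307 ft³/s

w_1 = (30.8 − 6.5)/2 = 12.15 ft; q_1 = 0.64 × 1.46 × 12.15 = 11.35 ft³/s
w_2 = (36.1 − 6.5)/2 = 14.8 ft; q_2 = 0.80 × 3.23 × 14.8 = 38.24 ft³/s
w_3 = (50.2 − 30.8)/2 = 9.7 ft; q_3 = 1.23 × 3.61 × 9.7 = 43.07 ft³/s
w_4 = (65.7 − 36.1)/2 = 14.8 ft; q_4 = 1.14 × 5.65 × 14.8 = 95.33 ft³/s
w_5 = (76.8 − 50.2)/2 = 13.3 ft; q_5 = 1.07 × 3.38 × 13.3 = 48.10 ft³/s
w_6 = (91.9 − 65.7)/2 = 13.1 ft; q_6 = 1.27 × 3.95 × 13.1 = 65.72 ft³/s
w_7 = (91.9 − 76.8)/2 = 7.55 ft; q_7 = 0.85 × 0.88 × 7.55 = 5.647 ft³/s
Q = Σ qᵢ = 307.5 ft³/s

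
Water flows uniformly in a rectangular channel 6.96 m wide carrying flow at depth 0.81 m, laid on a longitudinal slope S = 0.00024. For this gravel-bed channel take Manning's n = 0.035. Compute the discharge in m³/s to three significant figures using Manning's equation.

A = b·y = 6.96 × 0.81 = 5.638 m²
P = b + 2y = 6.96 + 2×0.81 = 8.580 m
R = A/P = 5.638/8.580 = 0.6571 m
Q = (1/n)·A·R^(2/3)·S^(1/2) = (1/0.035) × 5.638 × 0.6571^(2/3) × 0.00024^(1/2) = 1.886 m³/s

1.89 m³/s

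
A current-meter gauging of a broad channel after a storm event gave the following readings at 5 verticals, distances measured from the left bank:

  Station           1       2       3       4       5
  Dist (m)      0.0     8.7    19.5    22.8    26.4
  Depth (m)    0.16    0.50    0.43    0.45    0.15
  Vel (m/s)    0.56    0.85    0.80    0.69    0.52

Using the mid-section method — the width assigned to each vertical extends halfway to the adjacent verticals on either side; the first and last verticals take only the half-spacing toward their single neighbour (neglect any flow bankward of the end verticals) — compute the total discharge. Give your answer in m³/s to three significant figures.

8.17 m³/s

w_1 = (8.7 − 0.0)/2 = 4.35 m; q_1 = 0.56 × 0.16 × 4.35 = 0.3898 m³/s
w_2 = (19.5 − 0.0)/2 = 9.75 m; q_2 = 0.85 × 0.50 × 9.75 = 4.144 m³/s
w_3 = (22.8 − 8.7)/2 = 7.05 m; q_3 = 0.80 × 0.43 × 7.05 = 2.425 m³/s
w_4 = (26.4 − 19.5)/2 = 3.45 m; q_4 = 0.69 × 0.45 × 3.45 = 1.071 m³/s
w_5 = (26.4 − 22.8)/2 = 1.8 m; q_5 = 0.52 × 0.15 × 1.8 = 0.1404 m³/s
Q = Σ qᵢ = 8.170 m³/s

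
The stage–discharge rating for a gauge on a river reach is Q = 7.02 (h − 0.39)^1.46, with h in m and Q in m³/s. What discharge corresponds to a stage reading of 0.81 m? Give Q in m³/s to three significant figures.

Q = 7.02 × (0.81 − 0.39)^1.46 = 7.02 × 0.42^1.46 = 1.978 m³/s

1.98 m³/s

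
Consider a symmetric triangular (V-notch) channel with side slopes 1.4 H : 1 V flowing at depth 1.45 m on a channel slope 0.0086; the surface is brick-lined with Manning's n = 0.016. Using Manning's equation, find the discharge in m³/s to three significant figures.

12.0 m³/s

A = z·y² = 1.4×1.45² = 2.944 m²
P = 2y√(1+z²) = 2×1.45×√(1+1.4²) = 4.989 m
R = A/P = 2.944/4.989 = 0.5900 m
Q = (1/n)·A·R^(2/3)·S^(1/2) = (1/0.016) × 2.944 × 0.5900^(2/3) × 0.0086^(1/2) = 12.00 m³/s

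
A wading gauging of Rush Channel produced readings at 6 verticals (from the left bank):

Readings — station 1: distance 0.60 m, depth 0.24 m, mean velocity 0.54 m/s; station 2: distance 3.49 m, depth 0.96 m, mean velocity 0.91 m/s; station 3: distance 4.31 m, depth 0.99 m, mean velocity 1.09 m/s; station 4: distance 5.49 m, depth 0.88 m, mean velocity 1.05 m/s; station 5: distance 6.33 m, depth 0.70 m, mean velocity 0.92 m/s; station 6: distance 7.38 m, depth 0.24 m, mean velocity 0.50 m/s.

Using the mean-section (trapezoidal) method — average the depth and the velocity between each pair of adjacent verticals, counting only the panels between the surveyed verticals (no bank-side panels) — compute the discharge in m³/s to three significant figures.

4.24 m³/s

Panel 1-2: Δb = 2.89 m, d̄ = (0.24+0.96)/2 = 0.6, v̄ = (0.54+0.91)/2 = 0.725 → q = 2.89×0.6×0.725 = 1.257 m³/s
Panel 2-3: Δb = 0.82 m, d̄ = (0.96+0.99)/2 = 0.975, v̄ = (0.91+1.09)/2 = 1 → q = 0.82×0.975×1 = 0.7995 m³/s
Panel 3-4: Δb = 1.18 m, d̄ = (0.99+0.88)/2 = 0.935, v̄ = (1.09+1.05)/2 = 1.07 → q = 1.18×0.935×1.07 = 1.181 m³/s
Panel 4-5: Δb = 0.84 m, d̄ = (0.88+0.70)/2 = 0.79, v̄ = (1.05+0.92)/2 = 0.985 → q = 0.84×0.79×0.985 = 0.6536 m³/s
Panel 5-6: Δb = 1.05 m, d̄ = (0.70+0.24)/2 = 0.47, v̄ = (0.92+0.50)/2 = 0.71 → q = 1.05×0.47×0.71 = 0.3504 m³/s
Q = Σ q = 4.241 m³/s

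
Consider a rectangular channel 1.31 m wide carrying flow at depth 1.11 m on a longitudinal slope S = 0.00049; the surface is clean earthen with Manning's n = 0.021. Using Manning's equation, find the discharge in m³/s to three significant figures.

A = b·y = 1.31 × 1.11 = 1.454 m²
P = b + 2y = 1.31 + 2×1.11 = 3.530 m
R = A/P = 1.454/3.530 = 0.4119 m
Q = (1/n)·A·R^(2/3)·S^(1/2) = (1/0.021) × 1.454 × 0.4119^(2/3) × 0.00049^(1/2) = 0.8486 m³/s

0.849 m³/s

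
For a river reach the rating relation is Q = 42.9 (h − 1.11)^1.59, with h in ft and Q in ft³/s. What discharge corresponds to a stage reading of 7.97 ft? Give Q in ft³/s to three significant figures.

917 ft³/s

Q = 42.9 × (7.97 − 1.11)^1.59 = 42.9 × 6.86^1.59 = 916.7 ft³/s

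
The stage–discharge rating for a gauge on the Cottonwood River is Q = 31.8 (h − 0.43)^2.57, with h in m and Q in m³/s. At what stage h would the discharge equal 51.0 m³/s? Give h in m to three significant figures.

1.63 m

h − h₀ = (Q/C)^(1/b) = (51.0/31.8)^(1/2.57) = 1.202 m
h = 0.43 + 1.202 = 1.632 m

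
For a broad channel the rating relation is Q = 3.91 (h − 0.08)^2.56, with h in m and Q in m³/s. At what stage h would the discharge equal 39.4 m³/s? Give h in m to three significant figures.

2.55 m

h − h₀ = (Q/C)^(1/b) = (39.4/3.91)^(1/2.56) = 2.466 m
h = 0.08 + 2.466 = 2.546 m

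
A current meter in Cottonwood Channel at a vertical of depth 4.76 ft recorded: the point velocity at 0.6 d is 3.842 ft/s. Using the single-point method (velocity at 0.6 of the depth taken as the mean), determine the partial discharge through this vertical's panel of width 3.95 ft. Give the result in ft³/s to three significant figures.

v̄ = v₀.₆ = 3.842 ft/s
q = v̄ × d × w = 3.842 × 4.76 × 3.95 = 72.24 ft³/s

72.2 ft³/s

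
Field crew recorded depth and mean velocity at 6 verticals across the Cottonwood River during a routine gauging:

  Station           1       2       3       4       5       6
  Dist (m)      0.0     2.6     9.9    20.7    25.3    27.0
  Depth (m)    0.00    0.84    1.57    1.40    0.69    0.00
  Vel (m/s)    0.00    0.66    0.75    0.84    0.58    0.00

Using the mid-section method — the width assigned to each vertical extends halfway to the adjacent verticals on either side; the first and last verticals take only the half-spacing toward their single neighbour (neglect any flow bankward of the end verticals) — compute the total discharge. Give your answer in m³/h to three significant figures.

85400 m³/h

w_2 = (9.9 − 0.0)/2 = 4.95 m; q_2 = 0.66 × 0.84 × 4.95 = 2.744 m³/s
w_3 = (20.7 − 2.6)/2 = 9.05 m; q_3 = 0.75 × 1.57 × 9.05 = 10.66 m³/s
w_4 = (25.3 − 9.9)/2 = 7.7 m; q_4 = 0.84 × 1.40 × 7.7 = 9.055 m³/s
w_5 = (27.0 − 20.7)/2 = 3.15 m; q_5 = 0.58 × 0.69 × 3.15 = 1.261 m³/s
Stations 1, 6 contribute zero (depth or velocity is 0).
Q = Σ qᵢ = 23.72 m³/s
= 23.72 × 3600 = 85380 m³/h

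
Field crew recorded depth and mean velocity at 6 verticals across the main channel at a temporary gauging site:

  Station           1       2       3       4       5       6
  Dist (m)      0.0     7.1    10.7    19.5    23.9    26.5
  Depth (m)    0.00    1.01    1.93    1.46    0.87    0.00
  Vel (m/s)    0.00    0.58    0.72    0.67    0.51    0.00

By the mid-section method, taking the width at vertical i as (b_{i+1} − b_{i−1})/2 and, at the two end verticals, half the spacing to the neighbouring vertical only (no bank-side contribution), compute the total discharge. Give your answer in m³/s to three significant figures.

19.8 m³/s

w_2 = (10.7 − 0.0)/2 = 5.35 m; q_2 = 0.58 × 1.01 × 5.35 = 3.134 m³/s
w_3 = (19.5 − 7.1)/2 = 6.2 m; q_3 = 0.72 × 1.93 × 6.2 = 8.616 m³/s
w_4 = (23.9 − 10.7)/2 = 6.6 m; q_4 = 0.67 × 1.46 × 6.6 = 6.456 m³/s
w_5 = (26.5 − 19.5)/2 = 3.5 m; q_5 = 0.51 × 0.87 × 3.5 = 1.553 m³/s
Stations 1, 6 contribute zero (depth or velocity is 0).
Q = Σ qᵢ = 19.76 m³/s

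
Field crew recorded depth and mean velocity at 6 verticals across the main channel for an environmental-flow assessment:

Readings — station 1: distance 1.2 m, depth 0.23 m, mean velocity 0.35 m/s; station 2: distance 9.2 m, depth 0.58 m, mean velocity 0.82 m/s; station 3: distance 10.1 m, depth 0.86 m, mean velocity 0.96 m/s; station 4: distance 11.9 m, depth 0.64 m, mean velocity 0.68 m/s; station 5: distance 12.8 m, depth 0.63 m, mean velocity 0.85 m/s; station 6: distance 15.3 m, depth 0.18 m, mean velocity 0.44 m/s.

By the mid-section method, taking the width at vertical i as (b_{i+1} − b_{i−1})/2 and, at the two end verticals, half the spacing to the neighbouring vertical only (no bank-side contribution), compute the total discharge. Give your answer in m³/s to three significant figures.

5.15 m³/s

w_1 = (9.2 − 1.2)/2 = 4 m; q_1 = 0.35 × 0.23 × 4 = 0.3220 m³/s
w_2 = (10.1 − 1.2)/2 = 4.45 m; q_2 = 0.82 × 0.58 × 4.45 = 2.116 m³/s
w_3 = (11.9 − 9.2)/2 = 1.35 m; q_3 = 0.96 × 0.86 × 1.35 = 1.115 m³/s
w_4 = (12.8 − 10.1)/2 = 1.35 m; q_4 = 0.68 × 0.64 × 1.35 = 0.5875 m³/s
w_5 = (15.3 − 11.9)/2 = 1.7 m; q_5 = 0.85 × 0.63 × 1.7 = 0.9104 m³/s
w_6 = (15.3 − 12.8)/2 = 1.25 m; q_6 = 0.44 × 0.18 × 1.25 = 0.09900 m³/s
Q = Σ qᵢ = 5.150 m³/s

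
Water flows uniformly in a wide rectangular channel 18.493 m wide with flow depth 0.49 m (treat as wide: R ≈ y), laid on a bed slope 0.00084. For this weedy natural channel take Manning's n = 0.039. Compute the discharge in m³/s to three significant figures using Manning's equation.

4.19 m³/s

A = b·y = 18.493 × 0.49 = 9.062 m²
Wide channel: R ≈ y = 0.49 m
Q = (1/n)·A·R^(2/3)·S^(1/2) = (1/0.039) × 9.062 × 0.4900^(2/3) × 0.00084^(1/2) = 4.185 m³/s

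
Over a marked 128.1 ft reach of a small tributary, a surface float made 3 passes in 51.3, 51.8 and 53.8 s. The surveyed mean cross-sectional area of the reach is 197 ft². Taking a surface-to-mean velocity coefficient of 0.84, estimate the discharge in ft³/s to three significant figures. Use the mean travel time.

t̄ = (51.3 + 51.8 + 53.8) / 3 = 52.3 s
v_surface = L / t̄ = 128.1 / 52.3 = 2.449 ft/s
v_mean = 0.84 × 2.449 = 2.057 ft/s
Q = A × v_mean = 197 × 2.057 = 405.3 ft³/s

405 ft³/s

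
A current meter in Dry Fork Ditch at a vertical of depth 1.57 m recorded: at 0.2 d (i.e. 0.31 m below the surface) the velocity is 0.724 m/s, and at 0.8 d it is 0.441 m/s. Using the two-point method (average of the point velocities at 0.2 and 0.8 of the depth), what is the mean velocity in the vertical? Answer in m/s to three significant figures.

0.583 m/s

v̄ = (0.724 + 0.441) / 2 = 0.5825 m/s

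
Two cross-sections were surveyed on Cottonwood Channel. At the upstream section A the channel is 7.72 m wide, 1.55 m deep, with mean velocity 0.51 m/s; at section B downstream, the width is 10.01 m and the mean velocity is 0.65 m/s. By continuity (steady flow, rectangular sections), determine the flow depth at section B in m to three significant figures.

Q = A₁V₁ = (7.72×1.55) × 0.51 = 6.103 m³/s
d₂ = Q/(b₂ V₂) = 6.103/(10.01×0.65) = 0.9379 m

0.938 m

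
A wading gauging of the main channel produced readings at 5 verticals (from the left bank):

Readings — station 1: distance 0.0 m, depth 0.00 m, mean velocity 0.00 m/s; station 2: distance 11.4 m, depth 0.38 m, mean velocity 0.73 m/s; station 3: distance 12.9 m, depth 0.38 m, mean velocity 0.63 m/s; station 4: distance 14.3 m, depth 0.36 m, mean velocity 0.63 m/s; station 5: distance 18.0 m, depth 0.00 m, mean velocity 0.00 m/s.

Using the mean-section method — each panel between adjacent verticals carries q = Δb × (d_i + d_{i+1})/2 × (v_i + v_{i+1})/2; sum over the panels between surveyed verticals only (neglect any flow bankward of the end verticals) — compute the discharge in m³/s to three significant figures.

Panel 1-2: Δb = 11.4 m, d̄ = (0.00+0.38)/2 = 0.19, v̄ = (0.00+0.73)/2 = 0.365 → q = 11.4×0.19×0.365 = 0.7906 m³/s
Panel 2-3: Δb = 1.5 m, d̄ = (0.38+0.38)/2 = 0.38, v̄ = (0.73+0.63)/2 = 0.68 → q = 1.5×0.38×0.68 = 0.3876 m³/s
Panel 3-4: Δb = 1.4 m, d̄ = (0.38+0.36)/2 = 0.37, v̄ = (0.63+0.63)/2 = 0.63 → q = 1.4×0.37×0.63 = 0.3263 m³/s
Panel 4-5: Δb = 3.7 m, d̄ = (0.36+0.00)/2 = 0.18, v̄ = (0.63+0.00)/2 = 0.315 → q = 3.7×0.18×0.315 = 0.2098 m³/s
Q = Σ q = 1.714 m³/s

1.71 m³/s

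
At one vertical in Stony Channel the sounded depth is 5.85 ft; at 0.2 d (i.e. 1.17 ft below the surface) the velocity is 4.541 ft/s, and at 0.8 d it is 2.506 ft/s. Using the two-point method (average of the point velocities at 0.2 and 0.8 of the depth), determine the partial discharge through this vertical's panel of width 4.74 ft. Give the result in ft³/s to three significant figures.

97.7 ft³/s

v̄ = (4.541 + 2.506) / 2 = 3.524 ft/s
q = v̄ × d × w = 3.524 × 5.85 × 4.74 = 97.70 ft³/s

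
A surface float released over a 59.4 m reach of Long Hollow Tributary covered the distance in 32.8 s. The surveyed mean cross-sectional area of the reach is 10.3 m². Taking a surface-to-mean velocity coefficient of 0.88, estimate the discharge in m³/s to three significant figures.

16.4 m³/s

v_surface = L / t̄ = 59.4 / 32.8 = 1.811 m/s
v_mean = 0.88 × 1.811 = 1.594 m/s
Q = A × v_mean = 10.3 × 1.594 = 16.41 m³/s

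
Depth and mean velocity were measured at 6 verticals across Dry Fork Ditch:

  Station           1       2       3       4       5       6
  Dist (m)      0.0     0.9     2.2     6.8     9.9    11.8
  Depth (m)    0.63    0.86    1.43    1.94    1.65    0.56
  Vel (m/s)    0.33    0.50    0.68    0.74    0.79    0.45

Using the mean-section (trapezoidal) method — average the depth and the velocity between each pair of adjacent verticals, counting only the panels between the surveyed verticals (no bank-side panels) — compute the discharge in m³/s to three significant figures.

12.2 m³/s

Panel 1-2: Δb = 0.9 m, d̄ = (0.63+0.86)/2 = 0.745, v̄ = (0.33+0.50)/2 = 0.415 → q = 0.9×0.745×0.415 = 0.2783 m³/s
Panel 2-3: Δb = 1.3 m, d̄ = (0.86+1.43)/2 = 1.145, v̄ = (0.50+0.68)/2 = 0.59 → q = 1.3×1.145×0.59 = 0.8782 m³/s
Panel 3-4: Δb = 4.6 m, d̄ = (1.43+1.94)/2 = 1.685, v̄ = (0.68+0.74)/2 = 0.71 → q = 4.6×1.685×0.71 = 5.503 m³/s
Panel 4-5: Δb = 3.1 m, d̄ = (1.94+1.65)/2 = 1.795, v̄ = (0.74+0.79)/2 = 0.765 → q = 3.1×1.795×0.765 = 4.257 m³/s
Panel 5-6: Δb = 1.9 m, d̄ = (1.65+0.56)/2 = 1.105, v̄ = (0.79+0.45)/2 = 0.62 → q = 1.9×1.105×0.62 = 1.302 m³/s
Q = Σ q = 12.22 m³/s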